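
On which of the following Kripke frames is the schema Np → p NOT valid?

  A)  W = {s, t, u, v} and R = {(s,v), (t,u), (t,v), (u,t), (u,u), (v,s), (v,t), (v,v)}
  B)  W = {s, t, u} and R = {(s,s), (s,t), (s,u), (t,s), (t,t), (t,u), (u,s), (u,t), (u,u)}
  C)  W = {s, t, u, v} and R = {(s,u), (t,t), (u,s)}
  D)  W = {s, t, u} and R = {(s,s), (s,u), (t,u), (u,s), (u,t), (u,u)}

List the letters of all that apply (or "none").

A, C, D

The schema Np → p is axiom T; it is valid on a frame iff R is reflexive.
(A) R is not reflexive (not s R s), so the schema fails here.
(B) R is reflexive (each world relates to itself), so the schema is valid here.
(C) R is not reflexive (not s R s), so the schema fails here.
(D) R is not reflexive (not t R t), so the schema fails here.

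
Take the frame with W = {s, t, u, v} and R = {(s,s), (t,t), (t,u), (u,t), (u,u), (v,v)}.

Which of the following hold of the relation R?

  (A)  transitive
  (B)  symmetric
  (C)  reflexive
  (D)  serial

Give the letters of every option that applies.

(A) transitive: R is closed under composition.
(B) symmetric: every R-edge is matched by its reverse.
(C) reflexive: each world relates to itself.
(D) serial: every world has an R-successor.

A, B, C, D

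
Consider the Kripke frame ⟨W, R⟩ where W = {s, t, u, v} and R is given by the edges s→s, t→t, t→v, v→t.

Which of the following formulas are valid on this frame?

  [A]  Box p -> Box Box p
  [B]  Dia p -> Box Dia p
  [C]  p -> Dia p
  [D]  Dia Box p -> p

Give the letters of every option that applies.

D

R is not reflexive: not u R u.
R is symmetric: every R-edge is matched by its reverse.
R is not transitive: v R t and t R v but not v R v.
R is not euclidean: t R v and t R v but not v R v.
(A) axiom 4: valid iff R is transitive. R is not transitive — not valid.
(B) Dia p -> Box Dia p (axiom 5) characterises the euclidean frames. R is not euclidean — not valid.
(C) p -> Dia p (the dual of axiom T) characterises the reflexive frames. R is not reflexive — not valid.
(D) Dia Box p -> p is the dual of axiom B, which corresponds to symmetry. R is symmetric — valid.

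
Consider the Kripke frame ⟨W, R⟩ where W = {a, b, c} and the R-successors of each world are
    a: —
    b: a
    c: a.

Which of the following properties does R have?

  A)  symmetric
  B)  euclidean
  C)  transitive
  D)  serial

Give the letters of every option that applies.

C

(A) not symmetric: b R a but not a R b.
(B) not euclidean: b R a and b R a but not a R a.
(C) transitive: R is closed under composition.
(D) not serial: a has no R-successor.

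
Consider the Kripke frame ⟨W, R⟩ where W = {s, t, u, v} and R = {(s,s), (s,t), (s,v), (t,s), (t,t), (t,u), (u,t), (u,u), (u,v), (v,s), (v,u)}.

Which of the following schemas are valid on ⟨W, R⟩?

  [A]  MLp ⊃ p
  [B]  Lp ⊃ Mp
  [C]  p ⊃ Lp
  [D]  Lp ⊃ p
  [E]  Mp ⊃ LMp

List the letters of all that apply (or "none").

R is not reflexive: not v R v.
R is symmetric: every R-edge is matched by its reverse.
R is not euclidean: s R t and s R v but not t R v.
R is serial: every world has an R-successor.
R is not a subset of the identity: s R t with s ≠ t.
(A) the dual of axiom B: valid iff R is symmetric. R is symmetric — valid.
(B) Lp ⊃ Mp is axiom D, which corresponds to seriality. R is serial — valid.
(C) p ⊃ Lp is valid only on frames where every R-edge is a self-loop. Here R ⊄ identity — not valid.
(D) Lp ⊃ p is axiom T, which corresponds to reflexivity. R is not reflexive — not valid.
(E) Mp ⊃ LMp is axiom 5, which corresponds to the euclidean property. R is not euclidean — not valid.

A, B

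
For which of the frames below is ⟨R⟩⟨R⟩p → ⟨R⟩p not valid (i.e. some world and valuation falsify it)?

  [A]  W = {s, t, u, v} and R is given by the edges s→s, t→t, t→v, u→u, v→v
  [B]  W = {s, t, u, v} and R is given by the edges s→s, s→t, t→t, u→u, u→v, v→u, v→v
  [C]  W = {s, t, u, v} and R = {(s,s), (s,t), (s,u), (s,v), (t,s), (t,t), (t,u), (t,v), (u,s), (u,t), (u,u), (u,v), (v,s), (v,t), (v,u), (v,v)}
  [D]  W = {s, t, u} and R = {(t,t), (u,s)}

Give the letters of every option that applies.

none

The schema ⟨R⟩⟨R⟩p → ⟨R⟩p is the dual of axiom 4; it is valid on a frame iff R is transitive.
(A) R is transitive (R is closed under composition), so the schema is valid here.
(B) R is transitive (R is closed under composition), so the schema is valid here.
(C) R is transitive (R is closed under composition), so the schema is valid here.
(D) R is transitive (R is closed under composition), so the schema is valid here.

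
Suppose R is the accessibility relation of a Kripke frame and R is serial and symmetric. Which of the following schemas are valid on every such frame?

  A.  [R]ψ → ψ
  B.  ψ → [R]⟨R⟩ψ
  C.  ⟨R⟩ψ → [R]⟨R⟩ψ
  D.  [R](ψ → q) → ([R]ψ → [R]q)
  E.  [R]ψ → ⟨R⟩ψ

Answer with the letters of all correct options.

B, D, E

(A) axiom T: valid iff R is reflexive. Such an R need not be reflexive — not valid.
(B) ψ → [R]⟨R⟩ψ is axiom B, which corresponds to symmetry. Every such R is symmetric — valid.
(C) ⟨R⟩ψ → [R]⟨R⟩ψ is axiom 5; it is valid on a frame exactly when R is euclidean. Such an R need not be euclidean, so not valid.
(D) [R](ψ → q) → ([R]ψ → [R]q) is the K axiom; it holds on all frames — valid.
(E) [R]ψ → ⟨R⟩ψ is axiom D; it is valid on a frame exactly when R is serial. Every such R is serial, so valid.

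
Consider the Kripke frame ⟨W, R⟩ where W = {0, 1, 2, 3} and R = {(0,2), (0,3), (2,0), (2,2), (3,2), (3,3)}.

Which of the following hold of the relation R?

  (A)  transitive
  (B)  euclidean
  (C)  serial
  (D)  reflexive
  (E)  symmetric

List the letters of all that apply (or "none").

(A) not transitive: 0 R 2 and 2 R 0 but not 0 R 0.
(B) not euclidean: 0 R 2 and 0 R 3 but not 2 R 3.
(C) not serial: 1 has no R-successor.
(D) not reflexive: not 0 R 0.
(E) not symmetric: 0 R 3 but not 3 R 0.

none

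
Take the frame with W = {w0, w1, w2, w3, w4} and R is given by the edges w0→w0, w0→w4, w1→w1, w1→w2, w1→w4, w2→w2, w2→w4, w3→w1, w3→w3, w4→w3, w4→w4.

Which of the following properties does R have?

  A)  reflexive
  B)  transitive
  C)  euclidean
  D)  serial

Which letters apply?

(A) reflexive: each world relates to itself.
(B) not transitive: w0 R w4 and w4 R w3 but not w0 R w3.
(C) not euclidean: w0 R w4 and w0 R w0 but not w4 R w0.
(D) serial: every world has an R-successor.

A, D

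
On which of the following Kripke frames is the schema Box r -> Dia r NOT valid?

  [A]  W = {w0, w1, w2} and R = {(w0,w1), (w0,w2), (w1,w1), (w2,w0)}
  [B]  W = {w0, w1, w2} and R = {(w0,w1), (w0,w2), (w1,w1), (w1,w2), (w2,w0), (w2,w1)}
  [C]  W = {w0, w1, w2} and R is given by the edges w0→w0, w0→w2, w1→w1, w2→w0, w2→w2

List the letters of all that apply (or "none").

The schema Box r -> Dia r is axiom D; it is valid on a frame iff R is serial.
(A) R is serial (every world has an R-successor), so the schema is valid here.
(B) R is serial (every world has an R-successor), so the schema is valid here.
(C) R is serial (every world has an R-successor), so the schema is valid here.

none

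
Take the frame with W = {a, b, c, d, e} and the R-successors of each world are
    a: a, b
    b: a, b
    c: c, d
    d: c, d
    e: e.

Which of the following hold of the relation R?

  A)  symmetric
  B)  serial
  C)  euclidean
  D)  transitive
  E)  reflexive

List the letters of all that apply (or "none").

(A) symmetric: every R-edge is matched by its reverse.
(B) serial: every world has an R-successor.
(C) euclidean: any two R-successors of the same world are R-related.
(D) transitive: R is closed under composition.
(E) reflexive: each world relates to itself.

A, B, C, D, E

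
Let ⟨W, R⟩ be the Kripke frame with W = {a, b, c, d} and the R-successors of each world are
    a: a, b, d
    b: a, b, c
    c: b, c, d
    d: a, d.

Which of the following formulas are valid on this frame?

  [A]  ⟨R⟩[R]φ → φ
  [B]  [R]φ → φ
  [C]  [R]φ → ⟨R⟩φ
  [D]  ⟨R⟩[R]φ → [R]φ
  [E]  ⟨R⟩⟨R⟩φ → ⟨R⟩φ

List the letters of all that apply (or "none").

R is reflexive: each world relates to itself.
R is not symmetric: c R d but not d R c.
R is not transitive: a R b and b R c but not a R c.
R is not euclidean: a R b and a R d but not b R d.
R is serial: every world has an R-successor.
(A) ⟨R⟩[R]φ → φ is the dual of axiom B; it is valid on a frame exactly when R is symmetric. R is not symmetric, so not valid.
(B) [R]φ → φ is axiom T; it is valid on a frame exactly when R is reflexive. R is reflexive, so valid.
(C) [R]φ → ⟨R⟩φ (axiom D) characterises the serial frames. R is serial — valid.
(D) the dual of axiom 5: valid iff R is euclidean. R is not euclidean — not valid.
(E) ⟨R⟩⟨R⟩φ → ⟨R⟩φ is the dual of axiom 4; it is valid on a frame exactly when R is transitive. R is not transitive, so not valid.

B, C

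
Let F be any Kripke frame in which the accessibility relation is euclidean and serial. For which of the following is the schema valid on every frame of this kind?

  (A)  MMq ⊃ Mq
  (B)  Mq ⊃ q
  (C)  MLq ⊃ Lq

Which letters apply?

C

(A) the dual of axiom 4: valid iff R is transitive. Such an R need not be transitive — not valid.
(B) Mq ⊃ q (the converse of T) corresponds to R being a subset of the identity. Such an R need not be a subset of the identity, so not valid.
(C) MLq ⊃ Lq (the dual of axiom 5) characterises the euclidean frames. Every such R is euclidean — valid.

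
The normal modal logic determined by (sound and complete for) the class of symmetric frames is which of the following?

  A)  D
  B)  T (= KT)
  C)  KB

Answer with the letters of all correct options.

(A) D is determined by the class of serial frames.
(B) T (= KT) is determined by the class of reflexive frames.
(C) KB is determined by exactly this class.

C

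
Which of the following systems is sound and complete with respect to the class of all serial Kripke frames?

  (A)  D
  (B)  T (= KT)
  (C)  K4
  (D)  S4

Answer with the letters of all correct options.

A

(A) D is determined by exactly this class.
(B) T (= KT) is determined by the class of reflexive frames.
(C) K4 is determined by the class of transitive frames.
(D) S4 is determined by the class of reflexive and transitive frames.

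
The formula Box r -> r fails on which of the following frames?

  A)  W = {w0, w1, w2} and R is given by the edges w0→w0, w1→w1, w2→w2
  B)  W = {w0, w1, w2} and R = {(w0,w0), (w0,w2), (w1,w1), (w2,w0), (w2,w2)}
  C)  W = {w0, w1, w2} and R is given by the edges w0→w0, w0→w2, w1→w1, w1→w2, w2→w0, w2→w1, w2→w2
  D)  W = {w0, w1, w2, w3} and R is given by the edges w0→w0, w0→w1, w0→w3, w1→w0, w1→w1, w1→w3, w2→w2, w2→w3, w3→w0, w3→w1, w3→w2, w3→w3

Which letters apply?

The schema Box r -> r is axiom T; it is valid on a frame iff R is reflexive.
(A) R is reflexive (each world relates to itself), so the schema is valid here.
(B) R is reflexive (each world relates to itself), so the schema is valid here.
(C) R is reflexive (each world relates to itself), so the schema is valid here.
(D) R is reflexive (each world relates to itself), so the schema is valid here.

none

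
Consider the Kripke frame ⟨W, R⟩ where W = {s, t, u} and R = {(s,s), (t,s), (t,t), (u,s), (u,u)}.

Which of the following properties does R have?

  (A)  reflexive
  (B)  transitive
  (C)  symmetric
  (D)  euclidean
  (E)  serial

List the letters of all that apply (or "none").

(A) reflexive: each world relates to itself.
(B) transitive: R is closed under composition.
(C) not symmetric: t R s but not s R t.
(D) not euclidean: t R s and t R t but not s R t.
(E) serial: every world has an R-successor.

A, B, E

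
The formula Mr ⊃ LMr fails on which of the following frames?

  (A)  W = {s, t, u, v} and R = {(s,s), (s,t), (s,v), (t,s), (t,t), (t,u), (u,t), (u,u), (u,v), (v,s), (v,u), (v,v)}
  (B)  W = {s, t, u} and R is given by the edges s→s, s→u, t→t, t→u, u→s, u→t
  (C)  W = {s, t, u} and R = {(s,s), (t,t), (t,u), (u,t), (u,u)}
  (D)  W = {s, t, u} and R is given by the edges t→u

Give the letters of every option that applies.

The schema Mr ⊃ LMr is axiom 5; it is valid on a frame iff R is euclidean.
(A) R is not euclidean (s R t and s R v but not t R v), so the schema fails here.
(B) R is not euclidean (u R s and u R t but not s R t), so the schema fails here.
(C) R is euclidean (any two R-successors of the same world are R-related), so the schema is valid here.
(D) R is not euclidean (t R u and t R u but not u R u), so the schema fails here.

A, B, D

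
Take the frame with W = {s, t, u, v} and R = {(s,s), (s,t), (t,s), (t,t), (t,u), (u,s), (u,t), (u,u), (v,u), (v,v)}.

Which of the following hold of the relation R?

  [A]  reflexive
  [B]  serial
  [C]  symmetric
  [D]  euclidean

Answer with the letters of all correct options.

(A) reflexive: each world relates to itself.
(B) serial: every world has an R-successor.
(C) not symmetric: u R s but not s R u.
(D) not euclidean: t R s and t R u but not s R u.

A, B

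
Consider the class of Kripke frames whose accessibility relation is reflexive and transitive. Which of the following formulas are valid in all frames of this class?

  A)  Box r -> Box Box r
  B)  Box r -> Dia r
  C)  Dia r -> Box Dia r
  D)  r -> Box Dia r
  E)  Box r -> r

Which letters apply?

Reflexive relations are serial.
(A) Box r -> Box Box r is axiom 4, which corresponds to transitivity. Every such R is transitive — valid.
(B) Box r -> Dia r (axiom D) characterises the serial frames. Every such R is serial — valid.
(C) Dia r -> Box Dia r is axiom 5, which corresponds to the euclidean property. Such an R need not be euclidean — not valid.
(D) r -> Box Dia r is axiom B, which corresponds to symmetry. Such an R need not be symmetric — not valid.
(E) axiom T: valid iff R is reflexive. Every such R is reflexive — valid.

A, B, E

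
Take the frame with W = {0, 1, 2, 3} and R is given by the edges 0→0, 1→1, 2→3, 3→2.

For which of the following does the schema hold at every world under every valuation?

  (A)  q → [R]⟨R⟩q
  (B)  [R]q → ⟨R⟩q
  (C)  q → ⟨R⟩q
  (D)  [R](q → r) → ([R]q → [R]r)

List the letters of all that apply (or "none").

A, B, D

R is not reflexive: not 2 R 2.
R is symmetric: every R-edge is matched by its reverse.
R is serial: every world has an R-successor.
(A) q → [R]⟨R⟩q (axiom B) characterises the symmetric frames. R is symmetric — valid.
(B) [R]q → ⟨R⟩q is axiom D; it is valid on a frame exactly when R is serial. R is serial, so valid.
(C) the dual of axiom T: valid iff R is reflexive. R is not reflexive — not valid.
(D) [R](q → r) → ([R]q → [R]r) is axiom K, valid on every Kripke frame — valid.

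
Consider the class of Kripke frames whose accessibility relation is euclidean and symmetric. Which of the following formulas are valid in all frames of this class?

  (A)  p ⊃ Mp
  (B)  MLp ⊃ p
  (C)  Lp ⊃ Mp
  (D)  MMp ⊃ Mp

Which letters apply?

B, D

A symmetric euclidean relation is transitive (uRv and vRw give vRu by symmetry, then uRw by the euclidean condition, applied at v).
(A) p ⊃ Mp is the dual of axiom T; it is valid on a frame exactly when R is reflexive. Such an R need not be reflexive, so not valid.
(B) MLp ⊃ p is the dual of axiom B; it is valid on a frame exactly when R is symmetric. Every such R is symmetric, so valid.
(C) axiom D: valid iff R is serial. Such an R need not be serial — not valid.
(D) MMp ⊃ Mp (the dual of axiom 4) characterises the transitive frames. Every such R is transitive — valid.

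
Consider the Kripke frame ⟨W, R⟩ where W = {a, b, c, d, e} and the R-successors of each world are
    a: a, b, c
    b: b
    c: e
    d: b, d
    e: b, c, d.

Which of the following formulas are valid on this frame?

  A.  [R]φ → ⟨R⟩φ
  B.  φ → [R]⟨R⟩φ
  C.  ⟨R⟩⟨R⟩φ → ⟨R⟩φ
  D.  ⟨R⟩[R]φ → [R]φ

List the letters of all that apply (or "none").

R is not symmetric: a R b but not b R a.
R is not transitive: a R c and c R e but not a R e.
R is not euclidean: a R b and a R a but not b R a.
R is serial: every world has an R-successor.
(A) axiom D: valid iff R is serial. R is serial — valid.
(B) φ → [R]⟨R⟩φ is axiom B, which corresponds to symmetry. R is not symmetric — not valid.
(C) ⟨R⟩⟨R⟩φ → ⟨R⟩φ (the dual of axiom 4) characterises the transitive frames. R is not transitive — not valid.
(D) ⟨R⟩[R]φ → [R]φ is the dual of axiom 5, which corresponds to the euclidean property. R is not euclidean — not valid.

A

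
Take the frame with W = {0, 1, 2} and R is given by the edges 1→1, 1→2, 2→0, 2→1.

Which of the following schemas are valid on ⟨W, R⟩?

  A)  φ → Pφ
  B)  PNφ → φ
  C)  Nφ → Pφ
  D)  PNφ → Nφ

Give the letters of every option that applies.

R is not reflexive: not 0 R 0.
R is not symmetric: 2 R 0 but not 0 R 2.
R is not euclidean: 2 R 0 and 2 R 1 but not 0 R 1.
R is not serial: 0 has no R-successor.
(A) φ → Pφ (the dual of axiom T) characterises the reflexive frames. R is not reflexive — not valid.
(B) PNφ → φ is the dual of axiom B, which corresponds to symmetry. R is not symmetric — not valid.
(C) Nφ → Pφ is axiom D, which corresponds to seriality. R is not serial — not valid.
(D) PNφ → Nφ (the dual of axiom 5) characterises the euclidean frames. R is not euclidean — not valid.

none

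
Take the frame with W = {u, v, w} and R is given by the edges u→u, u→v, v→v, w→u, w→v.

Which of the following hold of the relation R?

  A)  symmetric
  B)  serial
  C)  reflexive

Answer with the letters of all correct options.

(A) not symmetric: u R v but not v R u.
(B) serial: every world has an R-successor.
(C) not reflexive: not w R w.

B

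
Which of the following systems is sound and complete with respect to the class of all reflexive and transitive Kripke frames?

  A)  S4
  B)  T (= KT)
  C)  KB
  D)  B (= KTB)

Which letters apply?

A

(A) S4 is determined by exactly this class.
(B) T (= KT) is determined by the class of reflexive frames.
(C) KB is determined by the class of symmetric frames.
(D) B (= KTB) is determined by the class of reflexive and symmetric frames.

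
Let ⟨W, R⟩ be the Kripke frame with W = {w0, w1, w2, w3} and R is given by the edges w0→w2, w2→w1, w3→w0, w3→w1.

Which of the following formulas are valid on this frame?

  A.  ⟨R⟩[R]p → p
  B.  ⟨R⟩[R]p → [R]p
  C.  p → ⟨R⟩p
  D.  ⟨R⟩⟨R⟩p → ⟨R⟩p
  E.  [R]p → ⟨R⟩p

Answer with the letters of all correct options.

R is not reflexive: not w0 R w0.
R is not symmetric: w0 R w2 but not w2 R w0.
R is not transitive: w0 R w2 and w2 R w1 but not w0 R w1.
R is not euclidean: w3 R w0 and w3 R w1 but not w0 R w1.
R is not serial: w1 has no R-successor.
(A) the dual of axiom B: valid iff R is symmetric. R is not symmetric — not valid.
(B) ⟨R⟩[R]p → [R]p is the dual of axiom 5; it is valid on a frame exactly when R is euclidean. R is not euclidean, so not valid.
(C) p → ⟨R⟩p is the dual of axiom T, which corresponds to reflexivity. R is not reflexive — not valid.
(D) ⟨R⟩⟨R⟩p → ⟨R⟩p is the dual of axiom 4; it is valid on a frame exactly when R is transitive. R is not transitive, so not valid.
(E) [R]p → ⟨R⟩p is axiom D, which corresponds to seriality. R is not serial — not valid.

none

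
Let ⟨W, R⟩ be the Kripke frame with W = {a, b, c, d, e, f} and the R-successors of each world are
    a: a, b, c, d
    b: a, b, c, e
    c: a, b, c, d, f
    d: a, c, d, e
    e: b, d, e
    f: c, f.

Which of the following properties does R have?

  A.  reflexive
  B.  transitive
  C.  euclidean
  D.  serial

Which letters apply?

(A) reflexive: each world relates to itself.
(B) not transitive: a R b and b R e but not a R e.
(C) not euclidean: a R b and a R d but not b R d.
(D) serial: every world has an R-successor.

A, D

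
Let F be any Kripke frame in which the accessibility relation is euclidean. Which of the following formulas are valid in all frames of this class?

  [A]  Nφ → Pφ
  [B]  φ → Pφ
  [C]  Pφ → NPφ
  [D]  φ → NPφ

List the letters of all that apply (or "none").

(A) Nφ → Pφ (axiom D) characterises the serial frames. Such an R need not be serial — not valid.
(B) the dual of axiom T: valid iff R is reflexive. Such an R need not be reflexive — not valid.
(C) Pφ → NPφ is axiom 5; it is valid on a frame exactly when R is euclidean. Every such R is euclidean, so valid.
(D) φ → NPφ is axiom B, which corresponds to symmetry. Such an R need not be symmetric — not valid.

C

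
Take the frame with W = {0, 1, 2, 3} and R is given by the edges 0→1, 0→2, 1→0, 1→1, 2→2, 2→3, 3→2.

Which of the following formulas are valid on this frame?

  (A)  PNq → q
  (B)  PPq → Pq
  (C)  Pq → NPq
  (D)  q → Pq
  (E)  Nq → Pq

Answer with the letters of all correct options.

R is not reflexive: not 0 R 0.
R is not symmetric: 0 R 2 but not 2 R 0.
R is not transitive: 0 R 1 and 1 R 0 but not 0 R 0.
R is not euclidean: 0 R 1 and 0 R 2 but not 1 R 2.
R is serial: every world has an R-successor.
(A) the dual of axiom B: valid iff R is symmetric. R is not symmetric — not valid.
(B) PPq → Pq (the dual of axiom 4) characterises the transitive frames. R is not transitive — not valid.
(C) Pq → NPq (axiom 5) characterises the euclidean frames. R is not euclidean — not valid.
(D) q → Pq is the dual of axiom T; it is valid on a frame exactly when R is reflexive. R is not reflexive, so not valid.
(E) Nq → Pq (axiom D) characterises the serial frames. R is serial — valid.

E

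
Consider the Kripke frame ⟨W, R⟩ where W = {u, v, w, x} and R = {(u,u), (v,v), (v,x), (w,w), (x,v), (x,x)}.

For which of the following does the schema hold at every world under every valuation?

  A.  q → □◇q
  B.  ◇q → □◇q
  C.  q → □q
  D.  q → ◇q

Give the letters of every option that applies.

A, B, D

R is reflexive: each world relates to itself.
R is symmetric: every R-edge is matched by its reverse.
R is euclidean: any two R-successors of the same world are R-related.
R is not a subset of the identity: v R x with v ≠ x.
(A) q → □◇q is axiom B; it is valid on a frame exactly when R is symmetric. R is symmetric, so valid.
(B) axiom 5: valid iff R is euclidean. R is euclidean — valid.
(C) q → □q is equivalent to ◇p→p; it holds exactly when R ⊆ identity. Here R ⊄ identity — not valid.
(D) the dual of axiom T: valid iff R is reflexive. R is reflexive — valid.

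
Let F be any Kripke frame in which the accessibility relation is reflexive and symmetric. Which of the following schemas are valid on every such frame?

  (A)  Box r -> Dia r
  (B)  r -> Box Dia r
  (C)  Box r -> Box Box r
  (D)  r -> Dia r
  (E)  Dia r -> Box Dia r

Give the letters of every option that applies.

Reflexive relations are serial.
(A) Box r -> Dia r is axiom D; it is valid on a frame exactly when R is serial. Every such R is serial, so valid.
(B) r -> Box Dia r is axiom B, which corresponds to symmetry. Every such R is symmetric — valid.
(C) axiom 4: valid iff R is transitive. Such an R need not be transitive — not valid.
(D) r -> Dia r (the dual of axiom T) characterises the reflexive frames. Every such R is reflexive — valid.
(E) Dia r -> Box Dia r is axiom 5; it is valid on a frame exactly when R is euclidean. Such an R need not be euclidean, so not valid.

A, B, D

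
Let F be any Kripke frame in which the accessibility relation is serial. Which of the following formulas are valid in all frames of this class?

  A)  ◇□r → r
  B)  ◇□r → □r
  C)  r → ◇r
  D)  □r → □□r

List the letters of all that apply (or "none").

(A) ◇□r → r is the dual of axiom B, which corresponds to symmetry. Such an R need not be symmetric — not valid.
(B) the dual of axiom 5: valid iff R is euclidean. Such an R need not be euclidean — not valid.
(C) r → ◇r is the dual of axiom T; it is valid on a frame exactly when R is reflexive. Such an R need not be reflexive, so not valid.
(D) □r → □□r is axiom 4; it is valid on a frame exactly when R is transitive. Such an R need not be transitive, so not valid.

none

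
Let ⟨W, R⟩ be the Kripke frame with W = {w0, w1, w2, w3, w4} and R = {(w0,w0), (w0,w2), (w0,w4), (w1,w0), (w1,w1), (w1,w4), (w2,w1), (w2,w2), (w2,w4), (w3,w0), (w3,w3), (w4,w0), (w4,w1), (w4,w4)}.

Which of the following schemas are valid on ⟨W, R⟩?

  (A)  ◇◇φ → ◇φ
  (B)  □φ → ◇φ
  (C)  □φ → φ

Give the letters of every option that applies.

R is reflexive: each world relates to itself.
R is not transitive: w0 R w2 and w2 R w1 but not w0 R w1.
R is serial: every world has an R-successor.
(A) the dual of axiom 4: valid iff R is transitive. R is not transitive — not valid.
(B) □φ → ◇φ (axiom D) characterises the serial frames. R is serial — valid.
(C) □φ → φ (axiom T) characterises the reflexive frames. R is reflexive — valid.

B, C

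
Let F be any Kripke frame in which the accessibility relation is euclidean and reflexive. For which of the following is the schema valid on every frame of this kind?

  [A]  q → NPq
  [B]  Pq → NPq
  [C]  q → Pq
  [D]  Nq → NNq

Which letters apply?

A reflexive euclidean relation is also symmetric (from wRw and wRv the euclidean condition gives vRw) and hence transitive; it is an equivalence relation.
(A) q → NPq is axiom B; it is valid on a frame exactly when R is symmetric. Every such R is symmetric, so valid.
(B) Pq → NPq (axiom 5) characterises the euclidean frames. Every such R is euclidean — valid.
(C) q → Pq is the dual of axiom T, which corresponds to reflexivity. Every such R is reflexive — valid.
(D) axiom 4: valid iff R is transitive. Every such R is transitive — valid.

A, B, C, D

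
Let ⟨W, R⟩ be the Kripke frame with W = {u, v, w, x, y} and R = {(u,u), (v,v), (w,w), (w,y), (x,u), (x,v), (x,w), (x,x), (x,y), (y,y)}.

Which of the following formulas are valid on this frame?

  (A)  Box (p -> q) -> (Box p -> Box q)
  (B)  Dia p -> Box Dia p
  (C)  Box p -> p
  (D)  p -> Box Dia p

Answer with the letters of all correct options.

A, C

R is reflexive: each world relates to itself.
R is not symmetric: w R y but not y R w.
R is not euclidean: w R y and w R w but not y R w.
(A) Box (p -> q) -> (Box p -> Box q) is the K axiom; it holds on all frames — valid.
(B) Dia p -> Box Dia p is axiom 5, which corresponds to the euclidean property. R is not euclidean — not valid.
(C) axiom T: valid iff R is reflexive. R is reflexive — valid.
(D) p -> Box Dia p (axiom B) characterises the symmetric frames. R is not symmetric — not valid.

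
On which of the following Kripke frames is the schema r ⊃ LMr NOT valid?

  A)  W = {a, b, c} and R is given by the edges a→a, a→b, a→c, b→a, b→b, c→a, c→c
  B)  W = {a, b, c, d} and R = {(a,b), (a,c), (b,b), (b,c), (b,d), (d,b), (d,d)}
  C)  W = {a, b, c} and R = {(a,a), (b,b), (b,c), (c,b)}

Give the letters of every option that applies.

B

The schema r ⊃ LMr is axiom B; it is valid on a frame iff R is symmetric.
(A) R is symmetric (every R-edge is matched by its reverse), so the schema is valid here.
(B) R is not symmetric (a R b but not b R a), so the schema fails here.
(C) R is symmetric (every R-edge is matched by its reverse), so the schema is valid here.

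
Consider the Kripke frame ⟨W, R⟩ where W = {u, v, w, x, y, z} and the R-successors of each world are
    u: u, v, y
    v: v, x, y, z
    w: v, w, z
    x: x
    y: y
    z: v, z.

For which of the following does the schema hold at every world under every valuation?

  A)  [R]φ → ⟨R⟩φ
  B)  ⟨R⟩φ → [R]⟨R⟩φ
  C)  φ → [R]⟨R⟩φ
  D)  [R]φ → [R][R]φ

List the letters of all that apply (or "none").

R is not symmetric: u R v but not v R u.
R is not transitive: u R v and v R x but not u R x.
R is not euclidean: u R v and u R u but not v R u.
R is serial: every world has an R-successor.
(A) [R]φ → ⟨R⟩φ (axiom D) characterises the serial frames. R is serial — valid.
(B) ⟨R⟩φ → [R]⟨R⟩φ is axiom 5, which corresponds to the euclidean property. R is not euclidean — not valid.
(C) axiom B: valid iff R is symmetric. R is not symmetric — not valid.
(D) [R]φ → [R][R]φ (axiom 4) characterises the transitive frames. R is not transitive — not valid.

A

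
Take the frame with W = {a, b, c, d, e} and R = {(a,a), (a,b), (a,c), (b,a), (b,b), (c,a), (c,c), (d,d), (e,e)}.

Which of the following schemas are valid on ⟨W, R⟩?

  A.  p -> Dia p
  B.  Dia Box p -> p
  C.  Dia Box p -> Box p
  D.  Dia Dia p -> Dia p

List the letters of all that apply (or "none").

R is reflexive: each world relates to itself.
R is symmetric: every R-edge is matched by its reverse.
R is not transitive: b R a and a R c but not b R c.
R is not euclidean: a R b and a R c but not b R c.
(A) p -> Dia p (the dual of axiom T) characterises the reflexive frames. R is reflexive — valid.
(B) Dia Box p -> p (the dual of axiom B) characterises the symmetric frames. R is symmetric — valid.
(C) Dia Box p -> Box p (the dual of axiom 5) characterises the euclidean frames. R is not euclidean — not valid.
(D) Dia Dia p -> Dia p is the dual of axiom 4; it is valid on a frame exactly when R is transitive. R is not transitive, so not valid.

A, B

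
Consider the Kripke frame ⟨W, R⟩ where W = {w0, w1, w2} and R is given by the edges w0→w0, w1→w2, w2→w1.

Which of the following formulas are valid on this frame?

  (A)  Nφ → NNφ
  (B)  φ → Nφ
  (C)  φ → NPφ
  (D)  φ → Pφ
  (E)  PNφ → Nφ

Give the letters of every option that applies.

C

R is not reflexive: not w1 R w1.
R is symmetric: every R-edge is matched by its reverse.
R is not transitive: w1 R w2 and w2 R w1 but not w1 R w1.
R is not euclidean: w1 R w2 and w1 R w2 but not w2 R w2.
R is not a subset of the identity: w1 R w2 with w1 ≠ w2.
(A) axiom 4: valid iff R is transitive. R is not transitive — not valid.
(B) φ → Nφ is valid only on frames where every R-edge is a self-loop. Here R ⊄ identity — not valid.
(C) φ → NPφ (axiom B) characterises the symmetric frames. R is symmetric — valid.
(D) φ → Pφ is the dual of axiom T, which corresponds to reflexivity. R is not reflexive — not valid.
(E) PNφ → Nφ is the dual of axiom 5, which corresponds to the euclidean property. R is not euclidean — not valid.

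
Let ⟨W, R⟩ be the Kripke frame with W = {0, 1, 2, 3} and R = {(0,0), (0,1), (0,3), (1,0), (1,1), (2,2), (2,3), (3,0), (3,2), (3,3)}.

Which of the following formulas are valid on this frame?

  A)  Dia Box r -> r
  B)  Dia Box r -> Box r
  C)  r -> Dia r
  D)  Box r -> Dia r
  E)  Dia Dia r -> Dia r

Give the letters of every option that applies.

R is reflexive: each world relates to itself.
R is symmetric: every R-edge is matched by its reverse.
R is not transitive: 0 R 3 and 3 R 2 but not 0 R 2.
R is not euclidean: 0 R 1 and 0 R 3 but not 1 R 3.
R is serial: every world has an R-successor.
(A) the dual of axiom B: valid iff R is symmetric. R is symmetric — valid.
(B) the dual of axiom 5: valid iff R is euclidean. R is not euclidean — not valid.
(C) r -> Dia r is the dual of axiom T; it is valid on a frame exactly when R is reflexive. R is reflexive, so valid.
(D) Box r -> Dia r (axiom D) characterises the serial frames. R is serial — valid.
(E) Dia Dia r -> Dia r is the dual of axiom 4, which corresponds to transitivity. R is not transitive — not valid.

A, C, D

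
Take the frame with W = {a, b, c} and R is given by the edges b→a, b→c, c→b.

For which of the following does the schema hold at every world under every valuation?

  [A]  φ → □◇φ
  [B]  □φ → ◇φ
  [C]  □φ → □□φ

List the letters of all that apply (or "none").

R is not symmetric: b R a but not a R b.
R is not transitive: b R c and c R b but not b R b.
R is not serial: a has no R-successor.
(A) φ → □◇φ is axiom B, which corresponds to symmetry. R is not symmetric — not valid.
(B) □φ → ◇φ is axiom D, which corresponds to seriality. R is not serial — not valid.
(C) □φ → □□φ (axiom 4) characterises the transitive frames. R is not transitive — not valid.

none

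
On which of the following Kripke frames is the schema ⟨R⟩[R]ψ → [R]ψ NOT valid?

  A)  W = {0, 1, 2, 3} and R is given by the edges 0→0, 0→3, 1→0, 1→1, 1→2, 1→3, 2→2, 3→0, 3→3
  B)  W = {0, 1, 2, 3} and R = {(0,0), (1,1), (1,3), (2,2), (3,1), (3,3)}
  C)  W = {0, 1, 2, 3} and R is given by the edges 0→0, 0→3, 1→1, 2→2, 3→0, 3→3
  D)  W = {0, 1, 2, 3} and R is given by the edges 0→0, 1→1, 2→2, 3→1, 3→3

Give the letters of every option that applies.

The schema ⟨R⟩[R]ψ → [R]ψ is the dual of axiom 5; it is valid on a frame iff R is euclidean.
(A) R is not euclidean (1 R 0 and 1 R 1 but not 0 R 1), so the schema fails here.
(B) R is euclidean (any two R-successors of the same world are R-related), so the schema is valid here.
(C) R is euclidean (any two R-successors of the same world are R-related), so the schema is valid here.
(D) R is not euclidean (3 R 1 and 3 R 3 but not 1 R 3), so the schema fails here.

A, D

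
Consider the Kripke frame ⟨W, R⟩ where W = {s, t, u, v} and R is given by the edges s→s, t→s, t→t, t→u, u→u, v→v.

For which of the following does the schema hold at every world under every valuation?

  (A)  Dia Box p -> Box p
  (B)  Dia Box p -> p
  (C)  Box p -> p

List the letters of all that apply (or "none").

C

R is reflexive: each world relates to itself.
R is not symmetric: t R s but not s R t.
R is not euclidean: t R s and t R t but not s R t.
(A) Dia Box p -> Box p (the dual of axiom 5) characterises the euclidean frames. R is not euclidean — not valid.
(B) Dia Box p -> p is the dual of axiom B, which corresponds to symmetry. R is not symmetric — not valid.
(C) Box p -> p is axiom T, which corresponds to reflexivity. R is reflexive — valid.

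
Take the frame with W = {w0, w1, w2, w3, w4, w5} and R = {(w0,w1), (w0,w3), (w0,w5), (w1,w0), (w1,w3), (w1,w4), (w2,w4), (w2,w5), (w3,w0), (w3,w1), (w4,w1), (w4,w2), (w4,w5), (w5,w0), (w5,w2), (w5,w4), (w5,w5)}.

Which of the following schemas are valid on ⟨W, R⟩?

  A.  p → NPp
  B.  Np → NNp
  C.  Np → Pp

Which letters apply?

R is symmetric: every R-edge is matched by its reverse.
R is not transitive: w0 R w1 and w1 R w0 but not w0 R w0.
R is serial: every world has an R-successor.
(A) p → NPp (axiom B) characterises the symmetric frames. R is symmetric — valid.
(B) Np → NNp is axiom 4, which corresponds to transitivity. R is not transitive — not valid.
(C) axiom D: valid iff R is serial. R is serial — valid.

A, C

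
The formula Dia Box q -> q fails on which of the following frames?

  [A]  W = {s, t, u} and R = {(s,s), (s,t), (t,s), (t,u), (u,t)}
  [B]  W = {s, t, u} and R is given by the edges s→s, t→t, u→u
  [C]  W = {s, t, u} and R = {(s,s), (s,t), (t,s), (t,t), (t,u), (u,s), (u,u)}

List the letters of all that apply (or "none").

The schema Dia Box q -> q is the dual of axiom B; it is valid on a frame iff R is symmetric.
(A) R is symmetric (every R-edge is matched by its reverse), so the schema is valid here.
(B) R is symmetric (every R-edge is matched by its reverse), so the schema is valid here.
(C) R is not symmetric (t R u but not u R t), so the schema fails here.

C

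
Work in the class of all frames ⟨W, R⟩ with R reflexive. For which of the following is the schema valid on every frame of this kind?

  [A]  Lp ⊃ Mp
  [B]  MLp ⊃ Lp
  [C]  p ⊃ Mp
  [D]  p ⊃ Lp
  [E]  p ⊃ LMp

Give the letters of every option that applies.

A reflexive relation is serial.
(A) Lp ⊃ Mp (axiom D) characterises the serial frames. Every such R is serial — valid.
(B) MLp ⊃ Lp (the dual of axiom 5) characterises the euclidean frames. Such an R need not be euclidean — not valid.
(C) p ⊃ Mp is the dual of axiom T; it is valid on a frame exactly when R is reflexive. Every such R is reflexive, so valid.
(D) p ⊃ Lp is equivalent to ◇p→p; it holds exactly when R ⊆ identity. Such an R need not be a subset of the identity — not valid.
(E) p ⊃ LMp is axiom B; it is valid on a frame exactly when R is symmetric. Such an R need not be symmetric, so not valid.

A, C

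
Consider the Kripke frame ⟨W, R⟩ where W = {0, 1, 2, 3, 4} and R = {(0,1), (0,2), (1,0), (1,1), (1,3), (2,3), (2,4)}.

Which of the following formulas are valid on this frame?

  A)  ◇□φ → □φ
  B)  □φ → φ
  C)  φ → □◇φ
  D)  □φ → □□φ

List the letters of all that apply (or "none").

R is not reflexive: not 0 R 0.
R is not symmetric: 0 R 2 but not 2 R 0.
R is not transitive: 0 R 1 and 1 R 0 but not 0 R 0.
R is not euclidean: 0 R 1 and 0 R 2 but not 1 R 2.
(A) ◇□φ → □φ is the dual of axiom 5, which corresponds to the euclidean property. R is not euclidean — not valid.
(B) axiom T: valid iff R is reflexive. R is not reflexive — not valid.
(C) φ → □◇φ (axiom B) characterises the symmetric frames. R is not symmetric — not valid.
(D) □φ → □□φ (axiom 4) characterises the transitive frames. R is not transitive — not valid.

none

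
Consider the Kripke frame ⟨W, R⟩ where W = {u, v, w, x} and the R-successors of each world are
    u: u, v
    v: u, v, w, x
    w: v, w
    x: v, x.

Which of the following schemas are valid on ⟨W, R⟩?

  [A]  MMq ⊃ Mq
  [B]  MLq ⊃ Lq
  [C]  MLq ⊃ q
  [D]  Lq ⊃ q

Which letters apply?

R is reflexive: each world relates to itself.
R is symmetric: every R-edge is matched by its reverse.
R is not transitive: u R v and v R w but not u R w.
R is not euclidean: v R u and v R w but not u R w.
(A) MMq ⊃ Mq is the dual of axiom 4; it is valid on a frame exactly when R is transitive. R is not transitive, so not valid.
(B) MLq ⊃ Lq is the dual of axiom 5; it is valid on a frame exactly when R is euclidean. R is not euclidean, so not valid.
(C) MLq ⊃ q (the dual of axiom B) characterises the symmetric frames. R is symmetric — valid.
(D) Lq ⊃ q (axiom T) characterises the reflexive frames. R is reflexive — valid.

C, D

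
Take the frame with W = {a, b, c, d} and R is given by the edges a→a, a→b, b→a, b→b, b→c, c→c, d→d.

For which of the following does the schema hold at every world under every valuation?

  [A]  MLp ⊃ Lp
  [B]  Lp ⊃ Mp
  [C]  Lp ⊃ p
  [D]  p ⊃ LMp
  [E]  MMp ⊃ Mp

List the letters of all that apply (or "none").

B, C

R is reflexive: each world relates to itself.
R is not symmetric: b R c but not c R b.
R is not transitive: a R b and b R c but not a R c.
R is not euclidean: b R a and b R c but not a R c.
R is serial: every world has an R-successor.
(A) MLp ⊃ Lp is the dual of axiom 5; it is valid on a frame exactly when R is euclidean. R is not euclidean, so not valid.
(B) axiom D: valid iff R is serial. R is serial — valid.
(C) axiom T: valid iff R is reflexive. R is reflexive — valid.
(D) p ⊃ LMp (axiom B) characterises the symmetric frames. R is not symmetric — not valid.
(E) the dual of axiom 4: valid iff R is transitive. R is not transitive — not valid.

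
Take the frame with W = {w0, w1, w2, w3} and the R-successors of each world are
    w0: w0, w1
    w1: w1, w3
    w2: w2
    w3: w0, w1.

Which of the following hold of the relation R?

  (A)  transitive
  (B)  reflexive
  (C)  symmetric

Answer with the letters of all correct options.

(A) not transitive: w0 R w1 and w1 R w3 but not w0 R w3.
(B) not reflexive: not w3 R w3.
(C) not symmetric: w0 R w1 but not w1 R w0.

none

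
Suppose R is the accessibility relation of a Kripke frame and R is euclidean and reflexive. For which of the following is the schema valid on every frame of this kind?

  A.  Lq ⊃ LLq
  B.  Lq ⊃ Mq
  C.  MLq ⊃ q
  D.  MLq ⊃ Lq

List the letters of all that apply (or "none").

A reflexive euclidean relation is also symmetric (from wRw and wRv the euclidean condition gives vRw) and hence transitive; it is an equivalence relation.
(A) axiom 4: valid iff R is transitive. Every such R is transitive — valid.
(B) axiom D: valid iff R is serial. Every such R is serial — valid.
(C) MLq ⊃ q is the dual of axiom B, which corresponds to symmetry. Every such R is symmetric — valid.
(D) MLq ⊃ Lq is the dual of axiom 5; it is valid on a frame exactly when R is euclidean. Every such R is euclidean, so valid.

A, B, C, D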